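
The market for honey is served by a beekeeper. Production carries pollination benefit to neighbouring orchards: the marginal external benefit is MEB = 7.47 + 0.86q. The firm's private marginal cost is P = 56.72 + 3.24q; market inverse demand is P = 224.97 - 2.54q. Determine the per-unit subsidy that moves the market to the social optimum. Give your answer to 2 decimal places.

subsidy = 38.19 per unit

Social marginal cost = private MC − MEB = 49.25 + 2.38q.
Set SMC = demand: 49.25 + 2.38q = 224.97 - 2.54q → q* = 35.7154.
The Pigouvian subsidy equals MEB at q*: 7.47 + 0.86×35.7154 = 38.1852.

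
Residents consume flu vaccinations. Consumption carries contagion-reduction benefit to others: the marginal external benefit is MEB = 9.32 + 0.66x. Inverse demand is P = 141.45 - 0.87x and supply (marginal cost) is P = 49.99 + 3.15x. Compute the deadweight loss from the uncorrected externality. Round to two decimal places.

DWL = 88.13

Market equilibrium (private): 49.99 + 3.15x = 141.45 - 0.87x → x_m = 22.7512.
Social marginal benefit = demand + MEB = 150.77 - 0.21x.
Set SMB = MC: 150.77 - 0.21x = 49.99 + 3.15x → x* = 29.9940.
The welfare-loss triangle has base |x_m − x*| and height MEB(x_m) (the vertical gap between SMB and MC is zero at x* and MEB at x_m).
DWL = ½ × 7.2428 × 24.3358 = 88.1297.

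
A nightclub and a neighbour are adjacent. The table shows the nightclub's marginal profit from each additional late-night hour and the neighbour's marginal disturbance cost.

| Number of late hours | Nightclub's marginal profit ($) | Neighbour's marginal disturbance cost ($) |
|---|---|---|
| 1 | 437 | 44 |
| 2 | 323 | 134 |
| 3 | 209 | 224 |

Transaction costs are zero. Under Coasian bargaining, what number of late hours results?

2

Bargaining reaches the level where marginal profit last exceeds marginal disturbance cost.
That holds through level 2 (323 ≥ 134) but not at 3 (209 < 224).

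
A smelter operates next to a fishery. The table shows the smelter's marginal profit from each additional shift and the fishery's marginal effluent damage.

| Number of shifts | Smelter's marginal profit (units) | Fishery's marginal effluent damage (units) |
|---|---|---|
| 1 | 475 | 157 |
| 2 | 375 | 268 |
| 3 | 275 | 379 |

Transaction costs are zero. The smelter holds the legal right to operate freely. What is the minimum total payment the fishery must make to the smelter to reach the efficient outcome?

Left alone the smelter would choose level 3 (marginal profit stays positive).
Efficient level: k* = 2 (marginal profit ≥ marginal effluent damage through 2).
The fishery must at least cover the smelter's forgone profit from cutting 3→2: 275 = 275.

275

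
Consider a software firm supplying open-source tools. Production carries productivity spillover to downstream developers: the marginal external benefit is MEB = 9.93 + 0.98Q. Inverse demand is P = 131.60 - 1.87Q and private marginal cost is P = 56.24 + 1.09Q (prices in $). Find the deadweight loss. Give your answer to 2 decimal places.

DWL = $307.23

Market equilibrium (private): 56.24 + 1.09Q = 131.60 - 1.87Q → Q_m = 25.4595.
Social marginal cost = private MC − MEB = 46.31 + 0.11Q.
Set SMC = demand: 46.31 + 0.11Q = 131.60 - 1.87Q → Q* = 43.0758.
The welfare-loss triangle has base |Q_m − Q*| and height MEB(Q_m) (the vertical gap between SMC and demand is zero at Q* and MEB at Q_m).
DWL = ½ × 17.6163 × 34.8803 = 307.2309.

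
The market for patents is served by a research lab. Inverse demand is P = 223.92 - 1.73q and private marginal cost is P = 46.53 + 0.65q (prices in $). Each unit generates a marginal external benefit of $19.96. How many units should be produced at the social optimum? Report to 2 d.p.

q* = 82.92

Social marginal cost = private MC − MEB = 26.57 + 0.65q.
Set SMC = demand: 26.57 + 0.65q = 223.92 - 1.73q → q* = 82.9202.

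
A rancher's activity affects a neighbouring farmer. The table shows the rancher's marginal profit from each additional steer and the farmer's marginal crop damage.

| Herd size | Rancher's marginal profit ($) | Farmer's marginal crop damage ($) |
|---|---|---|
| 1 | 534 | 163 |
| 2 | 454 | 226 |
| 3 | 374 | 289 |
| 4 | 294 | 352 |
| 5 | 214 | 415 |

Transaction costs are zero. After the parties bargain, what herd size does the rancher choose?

3

Bargaining reaches the level where marginal profit last exceeds marginal crop damage.
That holds through level 3 (374 ≥ 289) but not at 4 (294 < 352).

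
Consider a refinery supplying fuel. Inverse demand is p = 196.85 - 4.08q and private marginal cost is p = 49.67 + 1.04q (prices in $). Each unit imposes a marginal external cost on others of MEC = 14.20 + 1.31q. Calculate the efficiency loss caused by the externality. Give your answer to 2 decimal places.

Market equilibrium (private): 49.67 + 1.04q = 196.85 - 4.08q → q_m = 28.7461.
Social marginal cost = private MC + MEC = 63.87 + 2.35q.
Set SMC = demand: 63.87 + 2.35q = 196.85 - 4.08q → q* = 20.6812.
The welfare-loss triangle has base |q_m − q*| and height MEC(q_m) (the vertical gap between SMC and demand is zero at q* and MEC at q_m).
DWL = ½ × 8.0649 × 51.8574 = 209.1124.

DWL = $209.11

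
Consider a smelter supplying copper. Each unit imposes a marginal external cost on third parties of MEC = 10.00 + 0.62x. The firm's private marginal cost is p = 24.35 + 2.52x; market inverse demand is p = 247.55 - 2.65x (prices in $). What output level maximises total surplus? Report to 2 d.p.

x* = 36.82

Social marginal cost = private MC + MEC = 34.35 + 3.14x.
Set SMC = demand: 34.35 + 3.14x = 247.55 - 2.65x → x* = 36.8221.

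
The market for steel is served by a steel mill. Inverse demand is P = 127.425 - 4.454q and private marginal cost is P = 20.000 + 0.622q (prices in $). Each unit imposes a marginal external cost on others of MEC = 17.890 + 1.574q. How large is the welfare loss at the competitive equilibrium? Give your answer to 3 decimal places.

Market equilibrium (private): 20.000 + 0.622q = 127.425 - 4.454q → q_m = 21.1633.
Social marginal cost = private MC + MEC = 37.890 + 2.196q.
Set SMC = demand: 37.890 + 2.196q = 127.425 - 4.454q → q* = 13.4639.
Height of the DWL triangle at q_m is SMC(q_m) − demand(q_m) = MEC(q_m) = 51.2011.
DWL = ½ × 7.6994 × 51.2011 = 197.1089.

DWL = $197.109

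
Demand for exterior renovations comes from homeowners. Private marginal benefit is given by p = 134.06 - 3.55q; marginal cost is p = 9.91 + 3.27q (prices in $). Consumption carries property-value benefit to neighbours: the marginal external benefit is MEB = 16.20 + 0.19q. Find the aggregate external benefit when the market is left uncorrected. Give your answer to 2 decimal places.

$326.38

Market equilibrium (private): 9.91 + 3.27q = 134.06 - 3.55q → q_m = 18.2038.
Total external benefit = ∫₀^{q_m} (16.20 + 0.19q) dq = 16.20×18.2038 + ½×0.19×18.2038² = 326.3825.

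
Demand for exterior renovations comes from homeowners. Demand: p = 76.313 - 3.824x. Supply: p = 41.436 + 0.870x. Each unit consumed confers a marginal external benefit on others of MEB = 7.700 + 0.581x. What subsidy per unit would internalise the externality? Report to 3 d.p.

Social marginal benefit = demand + MEB = 84.013 - 3.243x.
Set SMB = MC: 84.013 - 3.243x = 41.436 + 0.870x → x* = 10.3518.
The Pigouvian subsidy equals MEB at x*: 7.700 + 0.581×10.3518 = 13.7144.

subsidy = 13.714 per unit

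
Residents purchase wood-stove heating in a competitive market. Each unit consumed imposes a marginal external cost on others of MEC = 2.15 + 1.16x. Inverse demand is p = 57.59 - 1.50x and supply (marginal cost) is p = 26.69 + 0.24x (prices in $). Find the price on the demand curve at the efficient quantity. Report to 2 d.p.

Social marginal benefit = demand − MEC = 55.44 - 2.66x.
Set SMB = MC: 55.44 - 2.66x = 26.69 + 0.24x → x* = 9.9138.
Consumer price on the demand curve at x*: 57.59 − 1.50×9.9138 = 42.7193.

P = $42.72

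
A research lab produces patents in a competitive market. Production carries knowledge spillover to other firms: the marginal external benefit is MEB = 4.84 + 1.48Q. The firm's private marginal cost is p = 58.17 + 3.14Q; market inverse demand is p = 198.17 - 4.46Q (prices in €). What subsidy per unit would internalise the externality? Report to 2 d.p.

Social marginal cost = private MC − MEB = 53.33 + 1.66Q.
Set SMC = demand: 53.33 + 1.66Q = 198.17 - 4.46Q → Q* = 23.6667.
The Pigouvian subsidy equals MEB at Q*: 4.84 + 1.48×23.6667 = 39.8667.

subsidy = €39.87 per unit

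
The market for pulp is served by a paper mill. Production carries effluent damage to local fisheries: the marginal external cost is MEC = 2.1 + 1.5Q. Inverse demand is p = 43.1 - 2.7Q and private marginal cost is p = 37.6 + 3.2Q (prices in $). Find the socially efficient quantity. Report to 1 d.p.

Q* = 0.5

Social marginal cost = private MC + MEC = 39.7 + 4.7Q.
Set SMC = demand: 39.7 + 4.7Q = 43.1 - 2.7Q → Q* = 0.4595.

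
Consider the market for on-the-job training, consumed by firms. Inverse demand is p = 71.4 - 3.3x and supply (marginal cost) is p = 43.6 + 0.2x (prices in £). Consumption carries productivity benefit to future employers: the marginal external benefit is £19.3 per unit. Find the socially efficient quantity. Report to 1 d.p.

Social marginal benefit = demand + MEB = 90.7 - 3.3x.
Set SMB = MC: 90.7 - 3.3x = 43.6 + 0.2x → x* = 13.4571.

x* = 13.5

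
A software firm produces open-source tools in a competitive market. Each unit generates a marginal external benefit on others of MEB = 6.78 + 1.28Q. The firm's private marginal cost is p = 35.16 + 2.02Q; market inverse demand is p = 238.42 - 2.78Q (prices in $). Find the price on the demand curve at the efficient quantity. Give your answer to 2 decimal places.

P = $72.54

Social marginal cost = private MC − MEB = 28.38 + 0.74Q.
Set SMC = demand: 28.38 + 0.74Q = 238.42 - 2.78Q → Q* = 59.6705.
Consumer price on the demand curve at Q*: 238.42 − 2.78×59.6705 = 72.5360.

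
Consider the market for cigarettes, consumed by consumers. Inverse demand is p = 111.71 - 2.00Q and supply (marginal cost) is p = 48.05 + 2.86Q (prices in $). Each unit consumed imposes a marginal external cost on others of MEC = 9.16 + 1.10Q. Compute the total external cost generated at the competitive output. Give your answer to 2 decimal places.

$214.35

Market equilibrium (private): 48.05 + 2.86Q = 111.71 - 2.00Q → Q_m = 13.0988.
Total external cost = ∫₀^{Q_m} (9.16 + 1.10Q) dQ = 9.16×13.0988 + ½×1.10×13.0988² = 214.3532.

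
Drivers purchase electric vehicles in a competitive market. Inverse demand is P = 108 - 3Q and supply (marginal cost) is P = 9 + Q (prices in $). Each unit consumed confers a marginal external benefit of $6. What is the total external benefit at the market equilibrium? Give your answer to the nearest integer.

Market equilibrium (private): 9 + Q = 108 - 3Q → Q_m = 24.7500.
Total external benefit = MEB × Q_m = 6 × 24.7500 = 148.5000.

$149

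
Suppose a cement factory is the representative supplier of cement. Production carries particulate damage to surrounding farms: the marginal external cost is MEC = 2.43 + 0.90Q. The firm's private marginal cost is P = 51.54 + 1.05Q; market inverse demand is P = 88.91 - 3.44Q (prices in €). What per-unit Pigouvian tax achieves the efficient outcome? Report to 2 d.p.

tax = €8.26 per unit

Social marginal cost = private MC + MEC = 53.97 + 1.95Q.
Set SMC = demand: 53.97 + 1.95Q = 88.91 - 3.44Q → Q* = 6.4824.
The Pigouvian tax equals MEC at Q*: 2.43 + 0.90×6.4824 = 8.2642.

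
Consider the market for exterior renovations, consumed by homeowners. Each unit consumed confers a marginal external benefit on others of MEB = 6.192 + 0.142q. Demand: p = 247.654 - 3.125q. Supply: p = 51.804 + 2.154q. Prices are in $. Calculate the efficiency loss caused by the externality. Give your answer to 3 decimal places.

Market equilibrium (private): 51.804 + 2.154q = 247.654 - 3.125q → q_m = 37.0998.
Social marginal benefit = demand + MEB = 253.846 - 2.983q.
Set SMB = MC: 253.846 - 2.983q = 51.804 + 2.154q → q* = 39.3307.
The welfare-loss triangle has base |q_m − q*| and height MEB(q_m) (the vertical gap between SMB and MC is zero at q* and MEB at q_m).
DWL = ½ × 2.2309 × 11.4602 = 12.7833.

DWL = $12.783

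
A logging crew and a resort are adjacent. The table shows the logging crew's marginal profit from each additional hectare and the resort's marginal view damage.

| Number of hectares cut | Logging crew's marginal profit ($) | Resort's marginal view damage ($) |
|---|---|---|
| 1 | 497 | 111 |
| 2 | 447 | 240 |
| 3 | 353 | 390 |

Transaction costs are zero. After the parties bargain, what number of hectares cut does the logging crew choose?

2

Bargaining reaches the level where marginal profit last exceeds marginal view damage.
That holds through level 2 (447 ≥ 240) but not at 3 (353 < 390).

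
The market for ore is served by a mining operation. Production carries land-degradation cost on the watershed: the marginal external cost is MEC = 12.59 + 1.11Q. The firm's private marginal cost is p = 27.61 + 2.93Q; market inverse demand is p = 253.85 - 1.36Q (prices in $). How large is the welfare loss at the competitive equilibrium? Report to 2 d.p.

Market equilibrium (private): 27.61 + 2.93Q = 253.85 - 1.36Q → Q_m = 52.7366.
Social marginal cost = private MC + MEC = 40.20 + 4.04Q.
Set SMC = demand: 40.20 + 4.04Q = 253.85 - 1.36Q → Q* = 39.5648.
The welfare-loss triangle has base |Q_m − Q*| and height MEC(Q_m) (the vertical gap between SMC and demand is zero at Q* and MEC at Q_m).
DWL = ½ × 13.1718 × 71.1276 = 468.4393.

DWL = $468.44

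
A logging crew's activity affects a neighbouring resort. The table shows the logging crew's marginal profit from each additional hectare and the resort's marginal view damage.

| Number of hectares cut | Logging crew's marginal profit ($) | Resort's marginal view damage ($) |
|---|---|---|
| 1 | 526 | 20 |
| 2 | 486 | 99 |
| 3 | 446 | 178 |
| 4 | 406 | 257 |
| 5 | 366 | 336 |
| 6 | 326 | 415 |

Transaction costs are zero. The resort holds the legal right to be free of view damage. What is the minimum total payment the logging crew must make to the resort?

Efficient level: marginal profit ≥ marginal view damage through level 5, so k* = 5.
With the resort holding the right, the logging crew must at least compensate total damage at k*: 20 + 99 + 178 + 257 + 336 = 890.

$890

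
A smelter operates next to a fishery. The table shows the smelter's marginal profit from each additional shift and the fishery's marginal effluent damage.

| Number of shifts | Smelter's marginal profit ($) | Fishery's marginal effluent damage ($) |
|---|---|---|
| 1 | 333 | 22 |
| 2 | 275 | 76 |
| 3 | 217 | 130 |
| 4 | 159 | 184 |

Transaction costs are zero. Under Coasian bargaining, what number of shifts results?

3

Bargaining reaches the level where marginal profit last exceeds marginal effluent damage.
That holds through level 3 (217 ≥ 130) but not at 4 (159 < 184).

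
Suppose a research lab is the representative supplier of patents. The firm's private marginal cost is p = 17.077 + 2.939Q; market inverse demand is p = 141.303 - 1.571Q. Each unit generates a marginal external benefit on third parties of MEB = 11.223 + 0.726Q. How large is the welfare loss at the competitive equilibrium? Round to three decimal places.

DWL = 128.794

Market equilibrium (private): 17.077 + 2.939Q = 141.303 - 1.571Q → Q_m = 27.5446.
Social marginal cost = private MC − MEB = 5.854 + 2.213Q.
Set SMC = demand: 5.854 + 2.213Q = 141.303 - 1.571Q → Q* = 35.7952.
The loss is the area between SMC and demand from Q* to Q_m; with linear curves that's a triangle of height MEB(Q_m).
DWL = ½ × 8.2506 × 31.2204 = 128.7935.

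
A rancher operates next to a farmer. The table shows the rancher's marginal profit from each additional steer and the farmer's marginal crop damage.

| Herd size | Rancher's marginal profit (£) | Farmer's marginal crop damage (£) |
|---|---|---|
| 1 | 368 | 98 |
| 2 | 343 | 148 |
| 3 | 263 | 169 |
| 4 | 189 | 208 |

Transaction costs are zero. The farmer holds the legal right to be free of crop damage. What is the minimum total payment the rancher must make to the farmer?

Efficient level: marginal profit ≥ marginal crop damage through level 3, so k* = 3.
With the farmer holding the right, the rancher must at least compensate total damage at k*: 98 + 148 + 169 = 415.

£415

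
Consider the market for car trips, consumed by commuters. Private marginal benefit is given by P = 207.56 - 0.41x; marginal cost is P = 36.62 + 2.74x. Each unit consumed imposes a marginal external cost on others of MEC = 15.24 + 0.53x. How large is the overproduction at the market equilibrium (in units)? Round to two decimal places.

11.96 units

Market equilibrium (private): 36.62 + 2.74x = 207.56 - 0.41x → x_m = 54.2667.
Social marginal benefit = demand − MEC = 192.32 - 0.94x.
Set SMB = MC: 192.32 - 0.94x = 36.62 + 2.74x → x* = 42.3098.
Gap = |54.2667 − 42.3098| = 11.9569.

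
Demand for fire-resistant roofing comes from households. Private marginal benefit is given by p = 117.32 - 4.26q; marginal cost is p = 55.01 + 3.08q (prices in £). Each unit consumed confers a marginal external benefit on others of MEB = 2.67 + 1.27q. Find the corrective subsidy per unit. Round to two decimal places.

subsidy = £16.27 per unit

Social marginal benefit = demand + MEB = 119.99 - 2.99q.
Set SMB = MC: 119.99 - 2.99q = 55.01 + 3.08q → q* = 10.7051.
The Pigouvian subsidy equals MEB at q*: 2.67 + 1.27×10.7051 = 16.2655.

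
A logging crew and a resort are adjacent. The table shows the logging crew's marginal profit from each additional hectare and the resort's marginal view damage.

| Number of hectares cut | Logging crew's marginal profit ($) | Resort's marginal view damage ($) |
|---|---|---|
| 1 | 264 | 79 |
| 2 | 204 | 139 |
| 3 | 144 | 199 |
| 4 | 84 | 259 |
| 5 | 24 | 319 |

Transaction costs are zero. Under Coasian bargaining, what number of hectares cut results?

2

Bargaining reaches the level where marginal profit last exceeds marginal view damage.
That holds through level 2 (204 ≥ 139) but not at 3 (144 < 199).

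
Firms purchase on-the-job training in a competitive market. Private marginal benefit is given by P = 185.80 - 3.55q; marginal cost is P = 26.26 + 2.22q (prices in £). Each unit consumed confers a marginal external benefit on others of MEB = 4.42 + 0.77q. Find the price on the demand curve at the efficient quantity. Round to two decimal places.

Social marginal benefit = demand + MEB = 190.22 - 2.78q.
Set SMB = MC: 190.22 - 2.78q = 26.26 + 2.22q → q* = 32.7920.
Consumer price on the demand curve at q*: 185.80 − 3.55×32.7920 = 69.3884.

P = £69.39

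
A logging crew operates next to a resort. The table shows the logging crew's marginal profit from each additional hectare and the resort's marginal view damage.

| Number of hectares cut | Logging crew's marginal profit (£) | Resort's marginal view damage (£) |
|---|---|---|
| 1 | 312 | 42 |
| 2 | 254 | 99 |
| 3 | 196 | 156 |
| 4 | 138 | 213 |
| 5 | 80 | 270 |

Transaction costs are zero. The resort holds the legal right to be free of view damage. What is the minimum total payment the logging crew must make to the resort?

Efficient level: marginal profit ≥ marginal view damage through level 3, so k* = 3.
With the resort holding the right, the logging crew must at least compensate total damage at k*: 42 + 99 + 156 = 297.

£297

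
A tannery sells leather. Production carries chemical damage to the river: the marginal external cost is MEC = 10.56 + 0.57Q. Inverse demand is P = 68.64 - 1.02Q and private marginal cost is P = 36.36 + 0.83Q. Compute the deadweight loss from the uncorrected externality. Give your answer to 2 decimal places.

DWL = 86.88

Market equilibrium (private): 36.36 + 0.83Q = 68.64 - 1.02Q → Q_m = 17.4486.
Social marginal cost = private MC + MEC = 46.92 + 1.40Q.
Set SMC = demand: 46.92 + 1.40Q = 68.64 - 1.02Q → Q* = 8.9752.
The loss is the area between SMC and demand from Q* to Q_m; with linear curves that's a triangle of height MEC(Q_m).
DWL = ½ × 8.4734 × 20.5057 = 86.8765.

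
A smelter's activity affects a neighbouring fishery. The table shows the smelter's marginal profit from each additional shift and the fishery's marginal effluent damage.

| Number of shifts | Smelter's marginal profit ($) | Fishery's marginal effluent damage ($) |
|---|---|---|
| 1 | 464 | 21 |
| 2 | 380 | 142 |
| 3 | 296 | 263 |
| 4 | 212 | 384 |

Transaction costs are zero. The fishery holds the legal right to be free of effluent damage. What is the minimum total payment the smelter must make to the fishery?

Efficient level: marginal profit ≥ marginal effluent damage through level 3, so k* = 3.
With the fishery holding the right, the smelter must at least compensate total damage at k*: 21 + 142 + 263 = 426.

$426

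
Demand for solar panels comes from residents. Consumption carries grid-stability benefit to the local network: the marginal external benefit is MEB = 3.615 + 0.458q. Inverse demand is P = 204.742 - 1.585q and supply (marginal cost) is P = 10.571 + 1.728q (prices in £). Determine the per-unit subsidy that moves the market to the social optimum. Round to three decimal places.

subsidy = £35.344 per unit

Social marginal benefit = demand + MEB = 208.357 - 1.127q.
Set SMB = MC: 208.357 - 1.127q = 10.571 + 1.728q → q* = 69.2771.
The Pigouvian subsidy equals MEB at q*: 3.615 + 0.458×69.2771 = 35.3439.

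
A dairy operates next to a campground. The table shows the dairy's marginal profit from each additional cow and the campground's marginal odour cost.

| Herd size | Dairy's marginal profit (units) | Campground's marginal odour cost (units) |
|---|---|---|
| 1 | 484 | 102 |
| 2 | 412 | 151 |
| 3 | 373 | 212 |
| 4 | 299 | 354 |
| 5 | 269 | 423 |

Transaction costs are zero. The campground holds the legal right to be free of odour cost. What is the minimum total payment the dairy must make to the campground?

Efficient level: marginal profit ≥ marginal odour cost through level 3, so k* = 3.
With the campground holding the right, the dairy must at least compensate total damage at k*: 102 + 151 + 212 = 465.

465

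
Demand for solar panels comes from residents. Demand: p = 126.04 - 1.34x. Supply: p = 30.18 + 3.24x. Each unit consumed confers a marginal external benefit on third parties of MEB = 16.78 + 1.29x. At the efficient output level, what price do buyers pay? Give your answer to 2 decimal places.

Social marginal benefit = demand + MEB = 142.82 - 0.05x.
Set SMB = MC: 142.82 - 0.05x = 30.18 + 3.24x → x* = 34.2371.
Consumer price on the demand curve at x*: 126.04 − 1.34×34.2371 = 80.1623.

P = 80.16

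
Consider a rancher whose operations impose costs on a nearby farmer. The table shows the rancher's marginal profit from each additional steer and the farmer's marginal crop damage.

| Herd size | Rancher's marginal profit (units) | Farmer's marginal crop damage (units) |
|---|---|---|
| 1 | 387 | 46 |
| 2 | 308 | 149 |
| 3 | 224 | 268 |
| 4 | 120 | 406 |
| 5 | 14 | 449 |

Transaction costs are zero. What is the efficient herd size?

Bargaining reaches the level where marginal profit last exceeds marginal crop damage.
That holds through level 2 (308 ≥ 149) but not at 3 (224 < 268).

2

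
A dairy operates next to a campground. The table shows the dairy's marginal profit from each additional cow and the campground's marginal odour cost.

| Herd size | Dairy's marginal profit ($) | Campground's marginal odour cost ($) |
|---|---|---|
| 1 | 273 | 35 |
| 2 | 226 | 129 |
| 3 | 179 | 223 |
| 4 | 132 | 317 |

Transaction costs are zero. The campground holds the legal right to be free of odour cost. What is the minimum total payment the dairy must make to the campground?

Efficient level: marginal profit ≥ marginal odour cost through level 2, so k* = 2.
With the campground holding the right, the dairy must at least compensate total damage at k*: 35 + 129 = 164.

$164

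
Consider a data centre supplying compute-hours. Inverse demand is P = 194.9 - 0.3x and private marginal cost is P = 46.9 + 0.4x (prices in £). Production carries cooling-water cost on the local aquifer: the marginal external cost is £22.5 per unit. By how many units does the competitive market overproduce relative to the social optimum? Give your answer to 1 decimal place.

32.1 units

Market equilibrium (private): 46.9 + 0.4x = 194.9 - 0.3x → x_m = 211.4286.
Social marginal cost = private MC + MEC = 69.4 + 0.4x.
Set SMC = demand: 69.4 + 0.4x = 194.9 - 0.3x → x* = 179.2857.
Gap = |211.4286 − 179.2857| = 32.1429.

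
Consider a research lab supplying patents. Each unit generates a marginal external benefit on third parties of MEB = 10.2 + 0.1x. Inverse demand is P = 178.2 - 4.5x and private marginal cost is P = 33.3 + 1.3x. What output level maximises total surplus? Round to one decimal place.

x* = 27.2

Social marginal cost = private MC − MEB = 23.1 + 1.2x.
Set SMC = demand: 23.1 + 1.2x = 178.2 - 4.5x → x* = 27.2105.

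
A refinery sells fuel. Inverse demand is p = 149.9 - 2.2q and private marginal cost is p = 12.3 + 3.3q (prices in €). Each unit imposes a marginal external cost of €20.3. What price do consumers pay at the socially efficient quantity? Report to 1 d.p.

Social marginal cost = private MC + MEC = 32.6 + 3.3q.
Set SMC = demand: 32.6 + 3.3q = 149.9 - 2.2q → q* = 21.3273.
Consumer price on the demand curve at q*: 149.9 − 2.2×21.3273 = 102.9799.

P = €103.0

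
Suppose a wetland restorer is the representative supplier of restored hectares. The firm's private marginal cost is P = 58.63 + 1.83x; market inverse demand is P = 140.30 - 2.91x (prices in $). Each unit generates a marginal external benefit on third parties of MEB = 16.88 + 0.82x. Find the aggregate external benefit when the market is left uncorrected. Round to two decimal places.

Market equilibrium (private): 58.63 + 1.83x = 140.30 - 2.91x → x_m = 17.2300.
Total external benefit = ∫₀^{x_m} (16.88 + 0.82x) dx = 16.88×17.2300 + ½×0.82×17.2300² = 412.5603.

$412.56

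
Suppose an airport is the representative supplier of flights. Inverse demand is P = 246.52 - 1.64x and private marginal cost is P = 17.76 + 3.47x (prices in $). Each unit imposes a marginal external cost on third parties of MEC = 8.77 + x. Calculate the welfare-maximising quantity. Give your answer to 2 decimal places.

Social marginal cost = private MC + MEC = 26.53 + 4.47x.
Set SMC = demand: 26.53 + 4.47x = 246.52 - 1.64x → x* = 36.0049.

x* = 36.00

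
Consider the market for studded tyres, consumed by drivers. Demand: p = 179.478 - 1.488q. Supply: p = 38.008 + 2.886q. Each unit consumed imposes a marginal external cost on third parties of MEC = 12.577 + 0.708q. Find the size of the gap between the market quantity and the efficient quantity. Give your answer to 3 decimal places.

Market equilibrium (private): 38.008 + 2.886q = 179.478 - 1.488q → q_m = 32.3434.
Social marginal benefit = demand − MEC = 166.901 - 2.196q.
Set SMB = MC: 166.901 - 2.196q = 38.008 + 2.886q → q* = 25.3627.
Gap = |32.3434 − 25.3627| = 6.9807.

6.981 units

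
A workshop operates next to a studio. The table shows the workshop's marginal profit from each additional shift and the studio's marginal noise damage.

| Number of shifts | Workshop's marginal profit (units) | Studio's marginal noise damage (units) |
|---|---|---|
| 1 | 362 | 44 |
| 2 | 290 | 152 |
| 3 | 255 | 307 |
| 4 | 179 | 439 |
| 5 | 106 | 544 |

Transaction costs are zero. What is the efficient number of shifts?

2

Bargaining reaches the level where marginal profit last exceeds marginal noise damage.
That holds through level 2 (290 ≥ 152) but not at 3 (255 < 307).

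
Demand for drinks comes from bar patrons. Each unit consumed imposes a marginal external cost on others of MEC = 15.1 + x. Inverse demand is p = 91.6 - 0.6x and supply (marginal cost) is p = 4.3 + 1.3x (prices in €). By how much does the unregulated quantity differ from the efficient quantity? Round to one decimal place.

Market equilibrium (private): 4.3 + 1.3x = 91.6 - 0.6x → x_m = 45.9474.
Social marginal benefit = demand − MEC = 76.5 - 1.6x.
Set SMB = MC: 76.5 - 1.6x = 4.3 + 1.3x → x* = 24.8966.
Gap = |45.9474 − 24.8966| = 21.0508.

21.1 units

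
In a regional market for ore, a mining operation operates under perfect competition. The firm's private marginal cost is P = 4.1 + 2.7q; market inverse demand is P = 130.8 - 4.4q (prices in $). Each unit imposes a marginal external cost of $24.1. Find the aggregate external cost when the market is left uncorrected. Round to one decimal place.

Market equilibrium (private): 4.1 + 2.7q = 130.8 - 4.4q → q_m = 17.8451.
Total external cost = MEC × q_m = 24.1 × 17.8451 = 430.0669.

$430.1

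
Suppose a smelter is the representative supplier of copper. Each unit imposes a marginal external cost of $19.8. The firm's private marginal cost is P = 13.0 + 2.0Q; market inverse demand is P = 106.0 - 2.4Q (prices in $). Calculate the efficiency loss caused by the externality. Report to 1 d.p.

DWL = $44.6

Market equilibrium (private): 13.0 + 2.0Q = 106.0 - 2.4Q → Q_m = 21.1364.
Social marginal cost = private MC + MEC = 32.8 + 2.0Q.
Set SMC = demand: 32.8 + 2.0Q = 106.0 - 2.4Q → Q* = 16.6364.
Height of the DWL triangle at Q_m is SMC(Q_m) − demand(Q_m) = MEC(Q_m) = 19.8000.
DWL = ½ × 4.5000 × 19.8000 = 44.5500.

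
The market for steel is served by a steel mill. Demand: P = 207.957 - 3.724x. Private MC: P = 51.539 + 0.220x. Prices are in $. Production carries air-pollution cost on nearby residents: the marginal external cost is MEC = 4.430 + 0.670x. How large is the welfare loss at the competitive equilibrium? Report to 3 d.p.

Market equilibrium (private): 51.539 + 0.220x = 207.957 - 3.724x → x_m = 39.6597.
Social marginal cost = private MC + MEC = 55.969 + 0.890x.
Set SMC = demand: 55.969 + 0.890x = 207.957 - 3.724x → x* = 32.9406.
The loss is the area between SMC and demand from x* to x_m; with linear curves that's a triangle of height MEC(x_m).
DWL = ½ × 6.7191 × 31.0020 = 104.1528.

DWL = $104.153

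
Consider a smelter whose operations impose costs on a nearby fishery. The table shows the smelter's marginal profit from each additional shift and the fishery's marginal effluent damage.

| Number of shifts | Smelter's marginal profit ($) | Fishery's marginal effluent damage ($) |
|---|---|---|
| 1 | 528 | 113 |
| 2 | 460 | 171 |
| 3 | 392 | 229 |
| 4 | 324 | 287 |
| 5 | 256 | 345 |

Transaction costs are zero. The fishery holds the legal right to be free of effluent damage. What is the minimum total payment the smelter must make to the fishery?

$800

Efficient level: marginal profit ≥ marginal effluent damage through level 4, so k* = 4.
With the fishery holding the right, the smelter must at least compensate total damage at k*: 113 + 171 + 229 + 287 = 800.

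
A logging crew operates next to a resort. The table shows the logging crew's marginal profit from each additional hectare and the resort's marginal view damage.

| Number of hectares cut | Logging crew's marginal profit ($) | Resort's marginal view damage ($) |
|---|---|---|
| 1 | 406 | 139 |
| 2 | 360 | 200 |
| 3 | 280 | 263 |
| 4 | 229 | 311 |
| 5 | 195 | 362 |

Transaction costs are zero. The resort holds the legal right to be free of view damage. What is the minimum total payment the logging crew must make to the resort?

Efficient level: marginal profit ≥ marginal view damage through level 3, so k* = 3.
With the resort holding the right, the logging crew must at least compensate total damage at k*: 139 + 200 + 263 = 602.

$602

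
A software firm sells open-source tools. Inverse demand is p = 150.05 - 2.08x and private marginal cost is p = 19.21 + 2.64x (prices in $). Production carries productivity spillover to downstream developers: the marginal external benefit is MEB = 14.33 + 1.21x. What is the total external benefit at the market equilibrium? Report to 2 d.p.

Market equilibrium (private): 19.21 + 2.64x = 150.05 - 2.08x → x_m = 27.7203.
Total external benefit = ∫₀^{x_m} (14.33 + 1.21x) dx = 14.33×27.7203 + ½×1.21×27.7203² = 862.1230.

$862.12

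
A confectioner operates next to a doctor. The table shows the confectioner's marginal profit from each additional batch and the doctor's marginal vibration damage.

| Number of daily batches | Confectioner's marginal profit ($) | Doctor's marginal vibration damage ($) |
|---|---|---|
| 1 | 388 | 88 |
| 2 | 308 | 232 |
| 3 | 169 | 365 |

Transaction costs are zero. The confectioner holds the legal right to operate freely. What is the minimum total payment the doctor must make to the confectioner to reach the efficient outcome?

Left alone the confectioner would choose level 3 (marginal profit stays positive).
Efficient level: k* = 2 (marginal profit ≥ marginal vibration damage through 2).
The doctor must at least cover the confectioner's forgone profit from cutting 3→2: 169 = 169.

$169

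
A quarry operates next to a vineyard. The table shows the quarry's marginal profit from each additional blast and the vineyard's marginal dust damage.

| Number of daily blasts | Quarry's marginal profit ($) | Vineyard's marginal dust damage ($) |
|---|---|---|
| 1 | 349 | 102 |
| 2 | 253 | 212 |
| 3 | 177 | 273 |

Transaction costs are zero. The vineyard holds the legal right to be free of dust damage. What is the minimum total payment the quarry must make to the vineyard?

$314

Efficient level: marginal profit ≥ marginal dust damage through level 2, so k* = 2.
With the vineyard holding the right, the quarry must at least compensate total damage at k*: 102 + 212 = 314.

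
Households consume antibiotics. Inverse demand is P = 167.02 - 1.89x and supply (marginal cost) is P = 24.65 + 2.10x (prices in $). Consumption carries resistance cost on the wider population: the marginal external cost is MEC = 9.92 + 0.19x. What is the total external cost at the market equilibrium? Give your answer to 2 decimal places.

$474.91

Market equilibrium (private): 24.65 + 2.10x = 167.02 - 1.89x → x_m = 35.6817.
Total external cost = ∫₀^{x_m} (9.92 + 0.19x) dx = 9.92×35.6817 + ½×0.19×35.6817² = 474.9149.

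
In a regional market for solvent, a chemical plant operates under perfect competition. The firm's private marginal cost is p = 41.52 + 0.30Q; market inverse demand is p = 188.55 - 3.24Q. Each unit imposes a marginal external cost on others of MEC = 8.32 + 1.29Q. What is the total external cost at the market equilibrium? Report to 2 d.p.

1458.23

Market equilibrium (private): 41.52 + 0.30Q = 188.55 - 3.24Q → Q_m = 41.5339.
Total external cost = ∫₀^{Q_m} (8.32 + 1.29Q) dQ = 8.32×41.5339 + ½×1.29×41.5339² = 1458.2289.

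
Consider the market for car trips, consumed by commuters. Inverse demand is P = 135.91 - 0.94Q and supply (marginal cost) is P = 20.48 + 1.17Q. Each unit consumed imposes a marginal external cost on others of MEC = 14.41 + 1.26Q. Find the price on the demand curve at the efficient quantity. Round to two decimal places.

Social marginal benefit = demand − MEC = 121.50 - 2.20Q.
Set SMB = MC: 121.50 - 2.20Q = 20.48 + 1.17Q → Q* = 29.9763.
Consumer price on the demand curve at Q*: 135.91 − 0.94×29.9763 = 107.7323.

P = 107.73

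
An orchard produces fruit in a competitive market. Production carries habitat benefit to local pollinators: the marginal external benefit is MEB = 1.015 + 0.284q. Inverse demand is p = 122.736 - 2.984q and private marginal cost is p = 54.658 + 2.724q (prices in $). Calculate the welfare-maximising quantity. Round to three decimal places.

q* = 12.738

Social marginal cost = private MC − MEB = 53.643 + 2.440q.
Set SMC = demand: 53.643 + 2.440q = 122.736 - 2.984q → q* = 12.7384.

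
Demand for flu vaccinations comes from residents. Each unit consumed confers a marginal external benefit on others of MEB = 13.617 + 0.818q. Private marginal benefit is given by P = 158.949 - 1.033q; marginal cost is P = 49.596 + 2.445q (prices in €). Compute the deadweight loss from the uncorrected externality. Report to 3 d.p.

Market equilibrium (private): 49.596 + 2.445q = 158.949 - 1.033q → q_m = 31.4413.
Social marginal benefit = demand + MEB = 172.566 - 0.215q.
Set SMB = MC: 172.566 - 0.215q = 49.596 + 2.445q → q* = 46.2293.
Between q* and q_m the wedge SMB − MC runs linearly from 0 to MEB(q_m), so the loss is a triangle.
DWL = ½ × 14.7880 × 39.3360 = 290.8504.

DWL = €290.850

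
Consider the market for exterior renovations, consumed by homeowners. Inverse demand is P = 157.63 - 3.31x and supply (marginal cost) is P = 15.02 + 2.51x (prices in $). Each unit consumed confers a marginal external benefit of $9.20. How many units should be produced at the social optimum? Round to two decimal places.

Social marginal benefit = demand + MEB = 166.83 - 3.31x.
Set SMB = MC: 166.83 - 3.31x = 15.02 + 2.51x → x* = 26.0842.

x* = 26.08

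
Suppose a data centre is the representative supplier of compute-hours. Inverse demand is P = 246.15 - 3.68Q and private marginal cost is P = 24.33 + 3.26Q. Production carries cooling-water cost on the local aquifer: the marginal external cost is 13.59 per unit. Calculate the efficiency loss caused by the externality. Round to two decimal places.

DWL = 13.31

Market equilibrium (private): 24.33 + 3.26Q = 246.15 - 3.68Q → Q_m = 31.9625.
Social marginal cost = private MC + MEC = 37.92 + 3.26Q.
Set SMC = demand: 37.92 + 3.26Q = 246.15 - 3.68Q → Q* = 30.0043.
Between Q* and Q_m the wedge SMC − demand runs linearly from 0 to MEC(Q_m), so the loss is a triangle.
DWL = ½ × 1.9582 × 13.5900 = 13.3060.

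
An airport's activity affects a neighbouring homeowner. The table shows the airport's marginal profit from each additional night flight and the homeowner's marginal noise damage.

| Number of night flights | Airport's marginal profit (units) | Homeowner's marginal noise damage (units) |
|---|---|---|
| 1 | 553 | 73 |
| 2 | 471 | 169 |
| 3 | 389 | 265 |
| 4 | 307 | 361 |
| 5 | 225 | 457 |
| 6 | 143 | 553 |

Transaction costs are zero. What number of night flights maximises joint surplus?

3

Bargaining reaches the level where marginal profit last exceeds marginal noise damage.
That holds through level 3 (389 ≥ 265) but not at 4 (307 < 361).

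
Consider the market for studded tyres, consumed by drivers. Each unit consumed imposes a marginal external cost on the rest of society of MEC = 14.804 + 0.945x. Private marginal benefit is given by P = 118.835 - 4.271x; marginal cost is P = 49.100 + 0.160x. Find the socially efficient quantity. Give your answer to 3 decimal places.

Social marginal benefit = demand − MEC = 104.031 - 5.216x.
Set SMB = MC: 104.031 - 5.216x = 49.100 + 0.160x → x* = 10.2178.

x* = 10.218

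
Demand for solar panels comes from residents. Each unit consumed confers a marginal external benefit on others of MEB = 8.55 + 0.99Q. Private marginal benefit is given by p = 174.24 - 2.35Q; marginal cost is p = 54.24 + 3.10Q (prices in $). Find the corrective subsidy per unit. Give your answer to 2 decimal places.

subsidy = $37.08 per unit

Social marginal benefit = demand + MEB = 182.79 - 1.36Q.
Set SMB = MC: 182.79 - 1.36Q = 54.24 + 3.10Q → Q* = 28.8229.
The Pigouvian subsidy equals MEB at Q*: 8.55 + 0.99×28.8229 = 37.0847.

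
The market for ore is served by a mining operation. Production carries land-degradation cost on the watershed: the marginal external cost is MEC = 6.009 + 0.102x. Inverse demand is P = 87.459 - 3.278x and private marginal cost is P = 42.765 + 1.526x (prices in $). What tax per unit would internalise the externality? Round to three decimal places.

tax = $6.813 per unit

Social marginal cost = private MC + MEC = 48.774 + 1.628x.
Set SMC = demand: 48.774 + 1.628x = 87.459 - 3.278x → x* = 7.8852.
The Pigouvian tax equals MEC at x*: 6.009 + 0.102×7.8852 = 6.8133.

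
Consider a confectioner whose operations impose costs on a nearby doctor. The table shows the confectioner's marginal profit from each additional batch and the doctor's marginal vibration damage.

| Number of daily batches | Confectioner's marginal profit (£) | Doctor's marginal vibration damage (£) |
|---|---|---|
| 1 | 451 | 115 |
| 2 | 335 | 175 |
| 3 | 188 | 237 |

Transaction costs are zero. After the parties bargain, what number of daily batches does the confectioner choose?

Bargaining reaches the level where marginal profit last exceeds marginal vibration damage.
That holds through level 2 (335 ≥ 175) but not at 3 (188 < 237).

2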